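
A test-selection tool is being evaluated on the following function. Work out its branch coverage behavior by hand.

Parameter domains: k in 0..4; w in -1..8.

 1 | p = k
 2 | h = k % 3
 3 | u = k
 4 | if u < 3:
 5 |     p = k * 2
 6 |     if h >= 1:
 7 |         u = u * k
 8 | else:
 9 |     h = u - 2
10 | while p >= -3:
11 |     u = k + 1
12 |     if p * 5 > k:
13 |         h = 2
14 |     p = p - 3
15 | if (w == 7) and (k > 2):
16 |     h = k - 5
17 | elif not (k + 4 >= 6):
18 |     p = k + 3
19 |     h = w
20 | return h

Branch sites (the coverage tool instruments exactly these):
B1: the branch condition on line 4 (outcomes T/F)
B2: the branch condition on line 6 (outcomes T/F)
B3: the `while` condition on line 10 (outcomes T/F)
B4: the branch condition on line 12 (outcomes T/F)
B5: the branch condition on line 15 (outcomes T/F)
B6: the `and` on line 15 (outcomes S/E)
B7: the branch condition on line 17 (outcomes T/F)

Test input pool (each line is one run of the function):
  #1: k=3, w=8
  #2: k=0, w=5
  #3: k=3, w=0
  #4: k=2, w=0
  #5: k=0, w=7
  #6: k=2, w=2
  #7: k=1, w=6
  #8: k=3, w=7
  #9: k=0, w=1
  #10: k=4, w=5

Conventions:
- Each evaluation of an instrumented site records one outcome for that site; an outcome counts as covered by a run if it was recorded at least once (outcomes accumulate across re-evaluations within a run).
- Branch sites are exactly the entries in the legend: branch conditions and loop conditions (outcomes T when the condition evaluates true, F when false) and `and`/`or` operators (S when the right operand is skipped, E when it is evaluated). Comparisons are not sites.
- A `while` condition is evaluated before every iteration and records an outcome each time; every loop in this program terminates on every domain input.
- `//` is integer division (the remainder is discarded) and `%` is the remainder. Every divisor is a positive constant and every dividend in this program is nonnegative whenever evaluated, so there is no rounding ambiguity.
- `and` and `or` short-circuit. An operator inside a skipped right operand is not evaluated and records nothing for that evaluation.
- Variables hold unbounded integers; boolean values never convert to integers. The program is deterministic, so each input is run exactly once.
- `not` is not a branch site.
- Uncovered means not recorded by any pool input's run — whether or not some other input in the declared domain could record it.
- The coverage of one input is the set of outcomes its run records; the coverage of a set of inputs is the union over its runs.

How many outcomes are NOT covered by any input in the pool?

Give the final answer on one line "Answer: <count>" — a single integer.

input #1, k=3, w=8: events B1->F, B3->T, B4->T, B3->T, B4->F, B3->T, B4->F, B3->F, B6->S, B5->F, B7->F; outcomes B1=F, B3=T, B3=F, B4=T, B4=F, B5=F, B6=S, B7=F
input #2, k=0, w=5: events B1->T, B2->F, B3->T, B4->F, B3->T, B4->F, B3->F, B6->S, B5->F, B7->T; outcomes B1=T, B2=F, B3=T, B3=F, B4=F, B5=F, B6=S, B7=T
input #3, k=3, w=0: events B1->F, B3->T, B4->T, B3->T, B4->F, B3->T, B4->F, B3->F, B6->S, B5->F, B7->F; outcomes B1=F, B3=T, B3=F, B4=T, B4=F, B5=F, B6=S, B7=F
input #4, k=2, w=0: events B1->T, B2->T, B3->T, B4->T, B3->T, B4->T, B3->T, B4->F, B3->F, B6->S, B5->F, B7->F; outcomes B1=T, B2=T, B3=T, B3=F, B4=T, B4=F, B5=F, B6=S, B7=F
input #5, k=0, w=7: events B1->T, B2->F, B3->T, B4->F, B3->T, B4->F, B3->F, B6->E, B5->F, B7->T; outcomes B1=T, B2=F, B3=T, B3=F, B4=F, B5=F, B6=E, B7=T
input #6, k=2, w=2: events B1->T, B2->T, B3->T, B4->T, B3->T, B4->T, B3->T, B4->F, B3->F, B6->S, B5->F, B7->F; outcomes B1=T, B2=T, B3=T, B3=F, B4=T, B4=F, B5=F, B6=S, B7=F
input #7, k=1, w=6: events B1->T, B2->T, B3->T, B4->T, B3->T, B4->F, B3->F, B6->S, B5->F, B7->T; outcomes B1=T, B2=T, B3=T, B3=F, B4=T, B4=F, B5=F, B6=S, B7=T
input #8, k=3, w=7: events B1->F, B3->T, B4->T, B3->T, B4->F, B3->T, B4->F, B3->F, B6->E, B5->T; outcomes B1=F, B3=T, B3=F, B4=T, B4=F, B5=T, B6=E
input #9, k=0, w=1: events B1->T, B2->F, B3->T, B4->F, B3->T, B4->F, B3->F, B6->S, B5->F, B7->T; outcomes B1=T, B2=F, B3=T, B3=F, B4=F, B5=F, B6=S, B7=T
input #10, k=4, w=5: events B1->F, B3->T, B4->T, B3->T, B4->T, B3->T, B4->F, B3->F, B6->S, B5->F, B7->F; outcomes B1=F, B3=T, B3=F, B4=T, B4=F, B5=F, B6=S, B7=F
union over the pool: B1=T, B1=F, B2=T, B2=F, B3=T, B3=F, B4=T, B4=F, B5=T, B5=F, B6=S, B6=E, B7=T, B7=F
uncovered (0 of 14): none

Answer: 0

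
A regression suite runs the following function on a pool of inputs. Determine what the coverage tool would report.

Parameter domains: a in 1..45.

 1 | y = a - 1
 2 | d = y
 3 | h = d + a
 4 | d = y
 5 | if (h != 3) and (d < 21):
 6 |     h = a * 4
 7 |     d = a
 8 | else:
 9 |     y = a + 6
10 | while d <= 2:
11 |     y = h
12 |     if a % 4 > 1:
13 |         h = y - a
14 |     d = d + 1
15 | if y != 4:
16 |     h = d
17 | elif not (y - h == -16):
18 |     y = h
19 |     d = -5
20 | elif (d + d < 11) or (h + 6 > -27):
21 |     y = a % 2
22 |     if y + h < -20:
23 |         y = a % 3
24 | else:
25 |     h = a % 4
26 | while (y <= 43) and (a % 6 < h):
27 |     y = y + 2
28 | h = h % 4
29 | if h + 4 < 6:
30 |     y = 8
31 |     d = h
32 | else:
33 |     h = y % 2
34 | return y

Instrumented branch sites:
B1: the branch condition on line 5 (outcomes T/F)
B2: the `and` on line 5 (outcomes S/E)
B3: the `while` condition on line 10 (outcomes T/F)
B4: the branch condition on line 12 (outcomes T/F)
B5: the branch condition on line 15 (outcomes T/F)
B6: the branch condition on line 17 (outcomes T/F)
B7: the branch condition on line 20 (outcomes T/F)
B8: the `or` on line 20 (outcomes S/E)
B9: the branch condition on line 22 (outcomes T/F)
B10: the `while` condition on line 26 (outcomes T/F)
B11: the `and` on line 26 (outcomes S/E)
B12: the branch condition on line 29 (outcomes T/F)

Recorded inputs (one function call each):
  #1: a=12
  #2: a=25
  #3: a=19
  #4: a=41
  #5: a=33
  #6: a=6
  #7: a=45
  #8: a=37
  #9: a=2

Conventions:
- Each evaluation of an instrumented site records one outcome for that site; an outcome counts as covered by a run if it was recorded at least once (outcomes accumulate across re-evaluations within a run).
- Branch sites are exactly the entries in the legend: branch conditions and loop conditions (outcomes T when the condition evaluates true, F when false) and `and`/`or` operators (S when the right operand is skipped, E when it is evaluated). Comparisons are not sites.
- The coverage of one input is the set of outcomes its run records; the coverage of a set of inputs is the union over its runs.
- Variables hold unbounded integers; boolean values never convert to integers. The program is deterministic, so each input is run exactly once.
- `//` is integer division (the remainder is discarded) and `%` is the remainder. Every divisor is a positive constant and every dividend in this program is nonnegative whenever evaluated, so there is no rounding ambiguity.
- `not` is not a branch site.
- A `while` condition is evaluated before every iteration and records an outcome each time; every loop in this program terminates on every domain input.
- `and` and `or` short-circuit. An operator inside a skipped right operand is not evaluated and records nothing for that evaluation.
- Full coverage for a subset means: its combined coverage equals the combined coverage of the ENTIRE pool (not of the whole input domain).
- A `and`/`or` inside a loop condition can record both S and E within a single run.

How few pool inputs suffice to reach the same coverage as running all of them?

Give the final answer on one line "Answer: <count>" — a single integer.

#1 (a=12) -> covered: B1=T, B2=E, B3=F, B5=T, B10=T, B10=F, B11=S, B11=E, B12=T
#2 (a=25) -> covered: B1=F, B2=E, B3=F, B5=T, B10=T, B10=F, B11=S, B11=E, B12=T
#3 (a=19) -> covered: B1=T, B2=E, B3=F, B5=T, B10=T, B10=F, B11=S, B11=E, B12=F
#4 (a=41) -> covered: B1=F, B2=E, B3=F, B5=T, B10=F, B11=S, B12=T
#5 (a=33) -> covered: B1=F, B2=E, B3=F, B5=T, B10=T, B10=F, B11=S, B11=E, B12=T
#6 (a=6) -> covered: B1=T, B2=E, B3=F, B5=T, B10=T, B10=F, B11=S, B11=E, B12=F
#7 (a=45) -> covered: B1=F, B2=E, B3=F, B5=T, B10=F, B11=S, B12=T
#8 (a=37) -> covered: B1=F, B2=E, B3=F, B5=T, B10=T, B10=F, B11=S, B11=E, B12=T
#9 (a=2) -> covered: B1=F, B2=S, B3=T, B3=F, B4=T, B5=T, B10=T, B10=F, B11=S, B11=E, B12=F
the full pool covers 14 outcomes: B1=T, B1=F, B2=S, B2=E, B3=T, B3=F, B4=T, B5=T, B10=T, B10=F, B11=S, B11=E, B12=T, B12=F
size 1 is not enough: best union over all size-1 subsets is 11/14
size 2: inputs {1, 9} cover all 14 outcomes, and no lexicographically smaller subset of this size does

Answer: 2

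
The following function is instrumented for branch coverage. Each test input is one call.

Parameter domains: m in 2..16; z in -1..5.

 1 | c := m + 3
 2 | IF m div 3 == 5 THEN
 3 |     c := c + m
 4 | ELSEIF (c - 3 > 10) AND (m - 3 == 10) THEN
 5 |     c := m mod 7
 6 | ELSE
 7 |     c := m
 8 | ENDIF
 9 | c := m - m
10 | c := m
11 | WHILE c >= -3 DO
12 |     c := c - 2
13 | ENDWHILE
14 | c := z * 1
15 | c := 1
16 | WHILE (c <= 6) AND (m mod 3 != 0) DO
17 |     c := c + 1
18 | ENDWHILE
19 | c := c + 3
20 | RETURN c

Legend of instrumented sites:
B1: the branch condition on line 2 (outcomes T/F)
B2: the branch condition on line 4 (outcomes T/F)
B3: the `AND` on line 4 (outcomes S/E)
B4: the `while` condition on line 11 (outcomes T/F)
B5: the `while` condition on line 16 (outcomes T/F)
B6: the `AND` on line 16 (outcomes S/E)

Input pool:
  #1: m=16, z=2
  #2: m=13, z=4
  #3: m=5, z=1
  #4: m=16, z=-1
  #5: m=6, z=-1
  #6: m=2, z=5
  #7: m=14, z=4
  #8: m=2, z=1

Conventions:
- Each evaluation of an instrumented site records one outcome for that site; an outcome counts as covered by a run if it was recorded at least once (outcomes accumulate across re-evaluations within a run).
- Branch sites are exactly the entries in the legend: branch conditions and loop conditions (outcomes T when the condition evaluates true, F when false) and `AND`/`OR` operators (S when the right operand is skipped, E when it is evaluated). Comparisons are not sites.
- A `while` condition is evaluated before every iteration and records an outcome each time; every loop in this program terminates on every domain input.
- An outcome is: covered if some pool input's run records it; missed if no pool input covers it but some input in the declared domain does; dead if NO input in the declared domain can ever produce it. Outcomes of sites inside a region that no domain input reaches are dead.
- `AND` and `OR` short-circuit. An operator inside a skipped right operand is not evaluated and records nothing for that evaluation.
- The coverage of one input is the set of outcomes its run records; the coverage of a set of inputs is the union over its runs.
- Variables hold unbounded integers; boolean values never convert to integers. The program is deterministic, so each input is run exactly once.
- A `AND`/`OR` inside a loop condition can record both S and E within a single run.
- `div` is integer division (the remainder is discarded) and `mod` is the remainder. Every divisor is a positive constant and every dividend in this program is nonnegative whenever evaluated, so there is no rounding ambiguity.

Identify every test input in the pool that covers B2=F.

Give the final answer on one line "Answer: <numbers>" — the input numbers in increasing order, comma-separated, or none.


input #1 (m=16, z=2): misses B2=F
input #2 (m=13, z=4): misses B2=F
input #3 (m=5, z=1): covers B2=F
input #4 (m=16, z=-1): misses B2=F
input #5 (m=6, z=-1): covers B2=F
input #6 (m=2, z=5): covers B2=F
input #7 (m=14, z=4): covers B2=F
input #8 (m=2, z=1): covers B2=F
Answer: 3, 5, 6, 7, 8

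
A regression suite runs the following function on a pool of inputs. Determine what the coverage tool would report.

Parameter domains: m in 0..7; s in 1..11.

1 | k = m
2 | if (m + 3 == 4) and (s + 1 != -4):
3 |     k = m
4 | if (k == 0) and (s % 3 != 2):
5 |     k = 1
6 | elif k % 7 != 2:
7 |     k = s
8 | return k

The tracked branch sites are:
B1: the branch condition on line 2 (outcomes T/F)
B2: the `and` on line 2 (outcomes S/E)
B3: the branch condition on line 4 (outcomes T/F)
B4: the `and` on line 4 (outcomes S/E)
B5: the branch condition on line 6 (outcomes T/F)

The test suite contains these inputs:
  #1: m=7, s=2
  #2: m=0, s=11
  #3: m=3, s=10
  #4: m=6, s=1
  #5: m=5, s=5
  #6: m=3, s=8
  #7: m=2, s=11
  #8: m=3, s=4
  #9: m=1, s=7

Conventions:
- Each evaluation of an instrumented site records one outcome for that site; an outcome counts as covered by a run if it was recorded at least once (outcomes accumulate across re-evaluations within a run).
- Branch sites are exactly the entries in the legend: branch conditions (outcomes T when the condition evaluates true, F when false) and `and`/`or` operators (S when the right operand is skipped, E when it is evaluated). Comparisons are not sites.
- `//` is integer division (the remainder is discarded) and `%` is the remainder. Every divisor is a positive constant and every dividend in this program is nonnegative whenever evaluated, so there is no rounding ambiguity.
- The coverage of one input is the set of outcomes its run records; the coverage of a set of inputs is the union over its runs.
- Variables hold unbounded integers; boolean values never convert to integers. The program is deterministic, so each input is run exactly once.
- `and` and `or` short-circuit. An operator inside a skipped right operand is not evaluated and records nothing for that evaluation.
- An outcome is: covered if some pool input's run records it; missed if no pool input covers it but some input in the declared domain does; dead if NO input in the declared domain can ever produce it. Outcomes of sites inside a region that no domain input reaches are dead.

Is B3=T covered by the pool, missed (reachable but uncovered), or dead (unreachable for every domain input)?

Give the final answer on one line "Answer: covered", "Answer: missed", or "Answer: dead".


no pool input records B3=T
but domain input (m=0, s=1) does record it -> reachable, so missed
Answer: missed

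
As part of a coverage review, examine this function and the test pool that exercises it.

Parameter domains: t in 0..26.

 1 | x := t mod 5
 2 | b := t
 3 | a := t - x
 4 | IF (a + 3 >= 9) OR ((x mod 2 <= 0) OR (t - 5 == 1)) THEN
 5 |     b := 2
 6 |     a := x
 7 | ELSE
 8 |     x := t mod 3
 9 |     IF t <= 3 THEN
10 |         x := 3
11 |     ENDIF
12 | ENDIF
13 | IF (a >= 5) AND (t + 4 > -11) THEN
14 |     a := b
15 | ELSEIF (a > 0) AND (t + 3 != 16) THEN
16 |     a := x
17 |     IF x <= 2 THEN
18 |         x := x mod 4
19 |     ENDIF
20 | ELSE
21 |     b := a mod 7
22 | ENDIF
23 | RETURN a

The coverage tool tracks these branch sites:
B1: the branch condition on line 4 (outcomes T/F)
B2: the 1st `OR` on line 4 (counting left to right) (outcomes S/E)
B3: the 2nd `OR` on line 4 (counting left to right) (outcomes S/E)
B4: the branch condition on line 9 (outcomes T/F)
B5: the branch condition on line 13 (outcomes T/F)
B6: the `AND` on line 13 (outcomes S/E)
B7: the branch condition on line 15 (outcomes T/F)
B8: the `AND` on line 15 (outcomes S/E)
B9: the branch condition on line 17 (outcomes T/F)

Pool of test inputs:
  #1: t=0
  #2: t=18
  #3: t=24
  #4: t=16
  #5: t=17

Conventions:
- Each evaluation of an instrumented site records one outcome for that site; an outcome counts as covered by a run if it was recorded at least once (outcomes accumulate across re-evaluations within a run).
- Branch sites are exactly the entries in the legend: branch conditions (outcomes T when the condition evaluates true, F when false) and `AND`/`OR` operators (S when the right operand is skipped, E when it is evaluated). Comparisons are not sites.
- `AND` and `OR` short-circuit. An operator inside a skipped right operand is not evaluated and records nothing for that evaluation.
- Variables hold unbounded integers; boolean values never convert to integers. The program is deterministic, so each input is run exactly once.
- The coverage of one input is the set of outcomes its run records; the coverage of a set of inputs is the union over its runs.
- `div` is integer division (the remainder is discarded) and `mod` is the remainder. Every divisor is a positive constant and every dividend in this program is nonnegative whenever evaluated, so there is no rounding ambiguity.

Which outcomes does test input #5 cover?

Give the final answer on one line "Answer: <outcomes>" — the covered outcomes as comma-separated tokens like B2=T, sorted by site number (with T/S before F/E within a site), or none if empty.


Running input #5 (t=17), event by event:
  B2->S, B1->T, B6->S, B5->F, B8->E, B7->T, B9->T
deduplicating events, the covered set is: B1=T, B2=S, B5=F, B6=S, B7=T, B8=E, B9=T
Answer: B1=T, B2=S, B5=F, B6=S, B7=T, B8=E, B9=T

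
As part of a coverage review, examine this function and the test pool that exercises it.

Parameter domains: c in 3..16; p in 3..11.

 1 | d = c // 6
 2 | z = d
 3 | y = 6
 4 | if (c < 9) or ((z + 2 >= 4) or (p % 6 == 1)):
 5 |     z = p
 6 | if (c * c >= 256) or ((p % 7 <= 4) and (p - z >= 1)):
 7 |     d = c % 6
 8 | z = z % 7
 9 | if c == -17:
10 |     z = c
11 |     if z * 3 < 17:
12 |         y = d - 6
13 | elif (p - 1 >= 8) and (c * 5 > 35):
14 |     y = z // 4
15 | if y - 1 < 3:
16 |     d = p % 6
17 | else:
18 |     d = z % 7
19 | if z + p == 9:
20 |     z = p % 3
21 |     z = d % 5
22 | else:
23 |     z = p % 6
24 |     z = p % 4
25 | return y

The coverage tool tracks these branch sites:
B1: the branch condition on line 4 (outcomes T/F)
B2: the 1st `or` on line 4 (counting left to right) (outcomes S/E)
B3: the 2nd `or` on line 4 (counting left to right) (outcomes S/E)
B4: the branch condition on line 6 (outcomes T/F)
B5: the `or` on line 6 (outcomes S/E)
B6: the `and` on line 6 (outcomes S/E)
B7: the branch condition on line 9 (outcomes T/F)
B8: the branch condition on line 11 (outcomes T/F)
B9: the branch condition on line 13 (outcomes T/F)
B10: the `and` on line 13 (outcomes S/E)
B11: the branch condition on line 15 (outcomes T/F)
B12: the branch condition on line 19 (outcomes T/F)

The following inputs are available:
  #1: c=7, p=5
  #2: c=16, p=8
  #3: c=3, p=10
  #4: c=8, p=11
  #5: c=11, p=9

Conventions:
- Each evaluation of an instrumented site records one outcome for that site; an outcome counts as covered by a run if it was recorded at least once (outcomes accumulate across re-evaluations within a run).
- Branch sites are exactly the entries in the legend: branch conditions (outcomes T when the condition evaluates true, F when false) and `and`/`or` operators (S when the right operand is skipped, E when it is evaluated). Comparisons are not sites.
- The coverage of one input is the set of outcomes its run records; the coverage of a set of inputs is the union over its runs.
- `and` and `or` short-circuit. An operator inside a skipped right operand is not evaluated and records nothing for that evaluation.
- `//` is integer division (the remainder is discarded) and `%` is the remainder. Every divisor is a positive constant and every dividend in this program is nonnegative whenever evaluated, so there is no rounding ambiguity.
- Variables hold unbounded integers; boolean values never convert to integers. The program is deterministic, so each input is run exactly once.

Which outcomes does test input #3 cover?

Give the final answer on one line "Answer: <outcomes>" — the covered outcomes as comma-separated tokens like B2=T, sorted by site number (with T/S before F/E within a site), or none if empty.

Tracing the run of input #3 (c=3, p=10):
  B2->S, B1->T, B5->E, B6->E, B4->F, B7->F, B10->E, B9->F, B11->F, B12->F
deduplicating events, the covered set is: B1=T, B2=S, B4=F, B5=E, B6=E, B7=F, B9=F, B10=E, B11=F, B12=F

Answer: B1=T, B2=S, B4=F, B5=E, B6=E, B7=F, B9=F, B10=E, B11=F, B12=F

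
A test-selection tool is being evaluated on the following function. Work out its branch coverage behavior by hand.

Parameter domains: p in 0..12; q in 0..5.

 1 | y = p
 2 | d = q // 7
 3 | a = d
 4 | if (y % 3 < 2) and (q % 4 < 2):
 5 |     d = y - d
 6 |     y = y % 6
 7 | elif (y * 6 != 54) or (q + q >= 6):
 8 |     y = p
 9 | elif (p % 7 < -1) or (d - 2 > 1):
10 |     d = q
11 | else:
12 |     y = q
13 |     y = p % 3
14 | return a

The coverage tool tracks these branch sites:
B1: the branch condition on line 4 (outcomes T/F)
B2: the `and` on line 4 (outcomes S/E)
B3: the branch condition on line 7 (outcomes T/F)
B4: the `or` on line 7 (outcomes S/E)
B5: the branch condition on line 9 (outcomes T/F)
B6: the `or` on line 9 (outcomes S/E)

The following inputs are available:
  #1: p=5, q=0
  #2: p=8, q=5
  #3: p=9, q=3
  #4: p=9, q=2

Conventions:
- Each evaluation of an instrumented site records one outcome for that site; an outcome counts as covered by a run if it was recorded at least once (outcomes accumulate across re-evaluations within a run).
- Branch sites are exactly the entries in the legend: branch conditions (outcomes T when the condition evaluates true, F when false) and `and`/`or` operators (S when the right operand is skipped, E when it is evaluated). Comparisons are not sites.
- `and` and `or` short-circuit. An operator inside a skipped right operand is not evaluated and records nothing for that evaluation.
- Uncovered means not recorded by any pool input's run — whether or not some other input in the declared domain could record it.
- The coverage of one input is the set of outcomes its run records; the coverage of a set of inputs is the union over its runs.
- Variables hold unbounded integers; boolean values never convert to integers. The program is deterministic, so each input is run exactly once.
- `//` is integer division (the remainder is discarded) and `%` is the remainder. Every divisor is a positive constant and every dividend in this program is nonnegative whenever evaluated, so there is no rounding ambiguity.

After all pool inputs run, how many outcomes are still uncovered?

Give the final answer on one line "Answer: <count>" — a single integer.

#1 (p=5, q=0) -> B2->S, B1->F, B4->S, B3->T; covered: B1=F, B2=S, B3=T, B4=S
#2 (p=8, q=5) -> B2->S, B1->F, B4->S, B3->T; covered: B1=F, B2=S, B3=T, B4=S
#3 (p=9, q=3) -> B2->E, B1->F, B4->E, B3->T; covered: B1=F, B2=E, B3=T, B4=E
#4 (p=9, q=2) -> B2->E, B1->F, B4->E, B3->F, B6->E, B5->F; covered: B1=F, B2=E, B3=F, B4=E, B5=F, B6=E
union over the pool: B1=F, B2=S, B2=E, B3=T, B3=F, B4=S, B4=E, B5=F, B6=E
uncovered (3 of 12): B1=T, B5=T, B6=S

Answer: 3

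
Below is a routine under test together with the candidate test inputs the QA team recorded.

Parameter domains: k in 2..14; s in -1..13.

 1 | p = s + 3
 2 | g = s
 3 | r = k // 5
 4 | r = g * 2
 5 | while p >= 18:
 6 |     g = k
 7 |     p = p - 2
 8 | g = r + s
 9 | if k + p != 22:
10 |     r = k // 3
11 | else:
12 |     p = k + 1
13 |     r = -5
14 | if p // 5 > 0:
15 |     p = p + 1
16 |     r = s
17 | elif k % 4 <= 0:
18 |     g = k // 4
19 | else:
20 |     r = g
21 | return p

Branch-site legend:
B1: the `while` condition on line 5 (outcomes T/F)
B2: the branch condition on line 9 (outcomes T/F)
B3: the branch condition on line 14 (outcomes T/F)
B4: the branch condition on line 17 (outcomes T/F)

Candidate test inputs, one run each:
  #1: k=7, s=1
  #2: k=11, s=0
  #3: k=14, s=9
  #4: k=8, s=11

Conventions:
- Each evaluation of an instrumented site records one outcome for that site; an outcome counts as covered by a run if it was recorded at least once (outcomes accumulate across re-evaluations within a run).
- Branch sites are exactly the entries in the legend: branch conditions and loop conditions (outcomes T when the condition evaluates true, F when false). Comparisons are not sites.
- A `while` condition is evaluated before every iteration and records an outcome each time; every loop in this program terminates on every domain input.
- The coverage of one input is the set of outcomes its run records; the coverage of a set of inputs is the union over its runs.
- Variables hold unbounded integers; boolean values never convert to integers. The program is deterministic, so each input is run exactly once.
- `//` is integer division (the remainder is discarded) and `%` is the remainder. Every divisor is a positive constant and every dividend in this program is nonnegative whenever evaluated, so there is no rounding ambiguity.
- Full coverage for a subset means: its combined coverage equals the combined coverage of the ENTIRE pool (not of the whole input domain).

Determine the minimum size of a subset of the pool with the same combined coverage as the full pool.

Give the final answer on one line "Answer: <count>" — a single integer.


input #1, k=7, s=1: events B1->F, B2->T, B3->F, B4->F; outcomes B1=F, B2=T, B3=F, B4=F
input #2, k=11, s=0: events B1->F, B2->T, B3->F, B4->F; outcomes B1=F, B2=T, B3=F, B4=F
input #3, k=14, s=9: events B1->F, B2->T, B3->T; outcomes B1=F, B2=T, B3=T
input #4, k=8, s=11: events B1->F, B2->F, B3->T; outcomes B1=F, B2=F, B3=T
union over all inputs: B1=F, B2=T, B2=F, B3=T, B3=F, B4=F (6 outcomes)
no size-1 subset reaches all 6 outcomes (best union: 4/6)
the canonical winner is {1, 4}: size 2, full 6-outcome coverage, earliest index list among size-2 covers
Answer: 2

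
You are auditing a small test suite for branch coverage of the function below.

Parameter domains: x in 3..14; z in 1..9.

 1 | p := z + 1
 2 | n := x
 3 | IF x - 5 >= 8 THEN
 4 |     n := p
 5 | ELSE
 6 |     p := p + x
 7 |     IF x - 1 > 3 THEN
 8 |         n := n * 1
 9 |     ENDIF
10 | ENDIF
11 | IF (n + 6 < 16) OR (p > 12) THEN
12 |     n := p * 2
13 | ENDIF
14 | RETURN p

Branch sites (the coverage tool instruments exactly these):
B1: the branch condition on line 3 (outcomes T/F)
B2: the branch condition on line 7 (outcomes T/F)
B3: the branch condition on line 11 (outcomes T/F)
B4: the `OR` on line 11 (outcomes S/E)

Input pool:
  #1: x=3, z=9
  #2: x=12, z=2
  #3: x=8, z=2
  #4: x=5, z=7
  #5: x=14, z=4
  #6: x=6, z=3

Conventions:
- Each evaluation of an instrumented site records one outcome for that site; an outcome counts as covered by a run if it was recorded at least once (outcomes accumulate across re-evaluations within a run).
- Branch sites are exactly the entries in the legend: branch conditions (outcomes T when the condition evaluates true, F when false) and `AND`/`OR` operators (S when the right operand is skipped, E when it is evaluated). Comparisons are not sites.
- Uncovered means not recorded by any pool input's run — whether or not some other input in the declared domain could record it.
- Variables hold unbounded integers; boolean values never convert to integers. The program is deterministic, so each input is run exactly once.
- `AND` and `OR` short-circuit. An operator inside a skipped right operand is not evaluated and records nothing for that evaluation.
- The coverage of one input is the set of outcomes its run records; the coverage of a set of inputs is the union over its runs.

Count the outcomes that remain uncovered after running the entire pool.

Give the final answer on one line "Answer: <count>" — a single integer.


input #1 (x=3, z=9): covers B1=F, B2=F, B3=T, B4=S
input #2 (x=12, z=2): covers B1=F, B2=T, B3=T, B4=E
input #3 (x=8, z=2): covers B1=F, B2=T, B3=T, B4=S
input #4 (x=5, z=7): covers B1=F, B2=T, B3=T, B4=S
input #5 (x=14, z=4): covers B1=T, B3=T, B4=S
input #6 (x=6, z=3): covers B1=F, B2=T, B3=T, B4=S
union over the pool: B1=T, B1=F, B2=T, B2=F, B3=T, B4=S, B4=E
uncovered (1 of 8): B3=F
Answer: 1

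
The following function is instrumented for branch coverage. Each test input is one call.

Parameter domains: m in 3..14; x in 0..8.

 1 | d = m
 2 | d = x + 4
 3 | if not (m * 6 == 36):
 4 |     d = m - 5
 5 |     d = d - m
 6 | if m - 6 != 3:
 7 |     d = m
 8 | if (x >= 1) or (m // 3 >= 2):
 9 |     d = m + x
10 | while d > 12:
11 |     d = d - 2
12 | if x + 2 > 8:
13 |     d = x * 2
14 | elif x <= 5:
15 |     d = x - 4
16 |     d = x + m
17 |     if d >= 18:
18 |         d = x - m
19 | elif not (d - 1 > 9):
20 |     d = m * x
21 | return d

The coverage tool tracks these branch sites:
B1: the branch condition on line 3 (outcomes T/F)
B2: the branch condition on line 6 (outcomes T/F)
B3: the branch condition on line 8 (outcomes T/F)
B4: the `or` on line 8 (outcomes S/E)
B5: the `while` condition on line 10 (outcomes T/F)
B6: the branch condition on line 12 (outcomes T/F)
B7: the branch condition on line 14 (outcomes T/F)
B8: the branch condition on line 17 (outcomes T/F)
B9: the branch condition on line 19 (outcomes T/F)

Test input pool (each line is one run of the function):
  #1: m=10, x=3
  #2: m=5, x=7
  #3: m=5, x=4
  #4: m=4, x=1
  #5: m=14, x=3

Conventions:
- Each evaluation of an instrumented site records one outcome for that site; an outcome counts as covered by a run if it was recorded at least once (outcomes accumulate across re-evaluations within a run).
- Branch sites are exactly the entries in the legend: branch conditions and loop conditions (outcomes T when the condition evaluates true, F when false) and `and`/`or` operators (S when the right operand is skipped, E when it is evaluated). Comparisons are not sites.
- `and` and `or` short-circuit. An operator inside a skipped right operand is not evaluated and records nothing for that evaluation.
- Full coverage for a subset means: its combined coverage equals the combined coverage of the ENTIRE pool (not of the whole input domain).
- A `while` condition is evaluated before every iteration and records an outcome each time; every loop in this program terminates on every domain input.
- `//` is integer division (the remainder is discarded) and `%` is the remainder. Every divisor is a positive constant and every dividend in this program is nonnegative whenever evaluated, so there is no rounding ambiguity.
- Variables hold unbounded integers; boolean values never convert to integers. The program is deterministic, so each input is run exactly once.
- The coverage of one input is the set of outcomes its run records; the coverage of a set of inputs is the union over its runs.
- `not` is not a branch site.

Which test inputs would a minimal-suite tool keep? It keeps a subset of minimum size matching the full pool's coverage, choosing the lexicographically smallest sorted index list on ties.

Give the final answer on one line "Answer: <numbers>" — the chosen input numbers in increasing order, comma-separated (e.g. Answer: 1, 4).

input #1, m=10, x=3: outcomes B1=T, B2=T, B3=T, B4=S, B5=T, B5=F, B6=F, B7=T, B8=F
input #2, m=5, x=7: outcomes B1=T, B2=T, B3=T, B4=S, B5=F, B6=T
input #3, m=5, x=4: outcomes B1=T, B2=T, B3=T, B4=S, B5=F, B6=F, B7=T, B8=F
input #4, m=4, x=1: outcomes B1=T, B2=T, B3=T, B4=S, B5=F, B6=F, B7=T, B8=F
input #5, m=14, x=3: outcomes B1=T, B2=T, B3=T, B4=S, B5=T, B5=F, B6=F, B7=T, B8=F
union over all inputs: B1=T, B2=T, B3=T, B4=S, B5=T, B5=F, B6=T, B6=F, B7=T, B8=F (10 outcomes)
size 1 is not enough: best union over all size-1 subsets is 9/10
inputs {1, 2} (size 2) cover everything; no size-2 subset with a lexicographically smaller index list covers all 10

Answer: 1, 2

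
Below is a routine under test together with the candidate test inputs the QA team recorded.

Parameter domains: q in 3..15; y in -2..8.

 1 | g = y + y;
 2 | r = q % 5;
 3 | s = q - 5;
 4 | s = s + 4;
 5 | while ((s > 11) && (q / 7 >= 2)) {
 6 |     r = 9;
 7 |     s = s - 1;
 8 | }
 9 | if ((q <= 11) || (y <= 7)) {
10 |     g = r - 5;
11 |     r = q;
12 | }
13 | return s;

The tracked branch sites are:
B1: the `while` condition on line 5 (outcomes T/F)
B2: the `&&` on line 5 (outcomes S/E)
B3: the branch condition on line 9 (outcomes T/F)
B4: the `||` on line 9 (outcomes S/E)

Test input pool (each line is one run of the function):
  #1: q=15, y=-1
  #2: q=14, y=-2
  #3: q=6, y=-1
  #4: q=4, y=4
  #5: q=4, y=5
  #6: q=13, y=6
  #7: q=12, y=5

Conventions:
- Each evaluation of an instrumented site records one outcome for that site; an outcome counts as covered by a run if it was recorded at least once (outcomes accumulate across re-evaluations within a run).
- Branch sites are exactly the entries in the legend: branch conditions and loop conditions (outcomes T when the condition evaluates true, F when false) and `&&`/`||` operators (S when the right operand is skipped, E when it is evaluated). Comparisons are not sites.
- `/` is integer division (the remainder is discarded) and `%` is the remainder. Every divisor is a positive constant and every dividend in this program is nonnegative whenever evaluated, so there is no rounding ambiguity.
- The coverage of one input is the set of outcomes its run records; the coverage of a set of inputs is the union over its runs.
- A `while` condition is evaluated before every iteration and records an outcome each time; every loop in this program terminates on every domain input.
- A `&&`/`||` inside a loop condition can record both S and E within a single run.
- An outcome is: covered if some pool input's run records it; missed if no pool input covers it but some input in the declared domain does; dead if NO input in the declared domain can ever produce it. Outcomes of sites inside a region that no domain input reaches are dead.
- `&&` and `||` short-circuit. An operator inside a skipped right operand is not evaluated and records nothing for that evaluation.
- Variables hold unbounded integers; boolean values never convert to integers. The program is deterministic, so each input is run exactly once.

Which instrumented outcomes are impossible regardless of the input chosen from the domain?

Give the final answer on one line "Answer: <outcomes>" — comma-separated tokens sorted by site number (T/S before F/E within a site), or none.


running all 143 domain inputs and tallying outcomes:
  reachable outcomes have witnesses, e.g. B1=T (e.g. q=14, y=-2), B1=F (e.g. q=3, y=-2), B2=S (e.g. q=3, y=-2), B2=E (e.g. q=13, y=-2)
Answer: none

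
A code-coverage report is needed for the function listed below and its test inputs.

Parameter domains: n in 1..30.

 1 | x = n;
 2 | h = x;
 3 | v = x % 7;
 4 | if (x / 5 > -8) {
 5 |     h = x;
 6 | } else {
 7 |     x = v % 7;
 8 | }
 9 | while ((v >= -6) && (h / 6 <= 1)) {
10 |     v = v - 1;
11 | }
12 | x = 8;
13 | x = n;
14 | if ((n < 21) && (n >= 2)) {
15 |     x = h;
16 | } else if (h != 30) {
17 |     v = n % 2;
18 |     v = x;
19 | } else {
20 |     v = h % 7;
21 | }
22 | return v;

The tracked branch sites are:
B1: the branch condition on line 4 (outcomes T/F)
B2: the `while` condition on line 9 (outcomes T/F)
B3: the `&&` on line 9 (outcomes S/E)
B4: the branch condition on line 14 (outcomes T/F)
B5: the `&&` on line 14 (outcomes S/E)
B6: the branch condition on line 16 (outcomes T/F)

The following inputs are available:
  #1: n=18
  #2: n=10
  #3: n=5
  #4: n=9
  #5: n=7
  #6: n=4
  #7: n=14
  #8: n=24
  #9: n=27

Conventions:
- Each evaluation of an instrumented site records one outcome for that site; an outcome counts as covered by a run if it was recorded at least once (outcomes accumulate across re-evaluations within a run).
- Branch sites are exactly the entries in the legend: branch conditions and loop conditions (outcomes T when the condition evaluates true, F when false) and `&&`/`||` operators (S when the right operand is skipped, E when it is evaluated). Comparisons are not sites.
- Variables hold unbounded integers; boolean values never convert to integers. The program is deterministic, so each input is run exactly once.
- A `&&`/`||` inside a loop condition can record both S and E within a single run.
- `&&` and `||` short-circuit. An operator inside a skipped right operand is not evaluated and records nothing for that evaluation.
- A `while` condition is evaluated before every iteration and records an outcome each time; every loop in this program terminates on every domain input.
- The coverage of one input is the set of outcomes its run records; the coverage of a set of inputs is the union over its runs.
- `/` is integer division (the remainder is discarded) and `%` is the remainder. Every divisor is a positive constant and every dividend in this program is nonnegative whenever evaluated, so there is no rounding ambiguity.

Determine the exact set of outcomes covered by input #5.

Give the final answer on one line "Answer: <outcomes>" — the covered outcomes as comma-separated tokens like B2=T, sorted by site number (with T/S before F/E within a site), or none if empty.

Running input #5 (n=7), event by event:
  B1->T, B3->E, B2->T, B3->E, B2->T, B3->E, B2->T, B3->E, B2->T, B3->E
  B2->T, B3->E, B2->T, B3->E, B2->T, B3->S, B2->F, B5->E, B4->T
collecting distinct outcomes: B1=T, B2=T, B2=F, B3=S, B3=E, B4=T, B5=E

Answer: B1=T, B2=T, B2=F, B3=S, B3=E, B4=T, B5=E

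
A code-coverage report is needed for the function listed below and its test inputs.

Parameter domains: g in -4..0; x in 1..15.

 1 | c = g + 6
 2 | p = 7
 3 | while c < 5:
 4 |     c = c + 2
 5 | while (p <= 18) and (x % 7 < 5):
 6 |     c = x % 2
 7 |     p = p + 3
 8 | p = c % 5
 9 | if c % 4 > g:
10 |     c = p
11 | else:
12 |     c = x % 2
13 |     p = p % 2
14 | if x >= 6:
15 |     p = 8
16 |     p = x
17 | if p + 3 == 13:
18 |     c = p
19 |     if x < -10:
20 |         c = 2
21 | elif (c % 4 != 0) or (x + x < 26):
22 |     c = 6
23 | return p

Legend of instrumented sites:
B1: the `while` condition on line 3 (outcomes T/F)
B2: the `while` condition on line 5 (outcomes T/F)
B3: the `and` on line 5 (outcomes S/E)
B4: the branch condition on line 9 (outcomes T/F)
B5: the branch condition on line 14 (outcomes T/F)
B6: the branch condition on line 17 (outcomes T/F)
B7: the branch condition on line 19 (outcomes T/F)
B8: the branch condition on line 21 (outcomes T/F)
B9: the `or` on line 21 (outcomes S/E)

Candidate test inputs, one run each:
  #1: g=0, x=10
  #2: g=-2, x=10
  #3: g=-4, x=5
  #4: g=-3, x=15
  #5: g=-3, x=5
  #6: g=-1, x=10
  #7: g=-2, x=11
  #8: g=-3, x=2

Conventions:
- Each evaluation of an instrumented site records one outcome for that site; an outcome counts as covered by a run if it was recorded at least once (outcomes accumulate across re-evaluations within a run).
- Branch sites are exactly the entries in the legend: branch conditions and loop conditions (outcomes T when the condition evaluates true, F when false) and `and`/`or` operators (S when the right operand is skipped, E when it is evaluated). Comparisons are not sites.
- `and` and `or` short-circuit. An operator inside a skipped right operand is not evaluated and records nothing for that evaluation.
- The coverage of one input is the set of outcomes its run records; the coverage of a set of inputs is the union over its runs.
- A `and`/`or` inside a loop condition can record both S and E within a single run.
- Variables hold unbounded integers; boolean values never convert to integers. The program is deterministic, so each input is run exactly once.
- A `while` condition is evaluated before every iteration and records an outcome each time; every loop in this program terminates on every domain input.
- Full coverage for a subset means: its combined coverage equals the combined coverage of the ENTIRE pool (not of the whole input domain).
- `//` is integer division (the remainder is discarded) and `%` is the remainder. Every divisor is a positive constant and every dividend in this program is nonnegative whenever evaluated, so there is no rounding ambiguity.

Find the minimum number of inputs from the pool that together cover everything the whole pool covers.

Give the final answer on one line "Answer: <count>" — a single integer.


#1 (g=0, x=10) -> covered: B1=F, B2=T, B2=F, B3=S, B3=E, B4=F, B5=T, B6=T, B7=F
#2 (g=-2, x=10) -> covered: B1=T, B1=F, B2=T, B2=F, B3=S, B3=E, B4=T, B5=T, B6=T, B7=F
#3 (g=-4, x=5) -> covered: B1=T, B1=F, B2=F, B3=E, B4=T, B5=F, B6=F, B8=T, B9=S
#4 (g=-3, x=15) -> covered: B1=T, B1=F, B2=T, B2=F, B3=S, B3=E, B4=T, B5=T, B6=F, B8=T, B9=S
#5 (g=-3, x=5) -> covered: B1=T, B1=F, B2=F, B3=E, B4=T, B5=F, B6=F, B8=T, B9=E
#6 (g=-1, x=10) -> covered: B1=F, B2=T, B2=F, B3=S, B3=E, B4=T, B5=T, B6=T, B7=F
#7 (g=-2, x=11) -> covered: B1=T, B1=F, B2=T, B2=F, B3=S, B3=E, B4=T, B5=T, B6=F, B8=T, B9=S
#8 (g=-3, x=2) -> covered: B1=T, B1=F, B2=T, B2=F, B3=S, B3=E, B4=T, B5=F, B6=F, B8=T, B9=E
union over all inputs: B1=T, B1=F, B2=T, B2=F, B3=S, B3=E, B4=T, B4=F, B5=T, B5=F, B6=T, B6=F, B7=F, B8=T, B9=S, B9=E (16 outcomes)
no size-1 subset reaches all 16 outcomes (best union: 11/16)
no size-2 subset reaches all 16 outcomes (best union: 15/16)
the canonical winner is {1, 3, 5}: size 3, full 16-outcome coverage, earliest index list among size-3 covers
Answer: 3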